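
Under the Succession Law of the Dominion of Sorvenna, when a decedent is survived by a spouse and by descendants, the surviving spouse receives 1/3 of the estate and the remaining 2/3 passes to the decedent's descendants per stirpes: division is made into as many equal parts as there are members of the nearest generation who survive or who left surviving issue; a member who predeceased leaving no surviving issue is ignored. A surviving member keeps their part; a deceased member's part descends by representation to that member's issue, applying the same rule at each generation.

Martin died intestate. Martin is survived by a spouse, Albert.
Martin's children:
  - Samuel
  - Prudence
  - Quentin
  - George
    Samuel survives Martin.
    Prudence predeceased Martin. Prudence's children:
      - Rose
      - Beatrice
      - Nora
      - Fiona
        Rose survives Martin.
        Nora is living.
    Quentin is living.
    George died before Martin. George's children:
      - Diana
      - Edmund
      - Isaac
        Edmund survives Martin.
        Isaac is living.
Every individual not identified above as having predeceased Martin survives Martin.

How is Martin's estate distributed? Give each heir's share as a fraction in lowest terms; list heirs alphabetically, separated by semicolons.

Albert, as surviving spouse, takes 1/3.
The remaining 2/3 passes to Martin's descendants per stirpes.
The 2/3 is divided into 4 equal shares of 1/6 among Samuel, Prudence, Quentin, George.
Samuel is living and takes 1/6.
Prudence predeceased; the 1/6 allotted to Prudence's branch passes to Prudence's issue by representation.
The 1/6 is divided into 4 equal shares of 1/24 among Rose, Beatrice, Nora, Fiona.
Rose is living and takes 1/24.
Beatrice is living and takes 1/24.
Nora is living and takes 1/24.
Fiona is living and takes 1/24.
Quentin is living and takes 1/6.
George predeceased; the 1/6 allotted to George's branch passes to George's issue by representation.
The 1/6 is divided into 3 equal shares of 1/18 among Diana, Edmund, Isaac.
Diana is living and takes 1/18.
Edmund is living and takes 1/18.
Isaac is living and takes 1/18.

Albert 1/3; Beatrice 1/24; Diana 1/18; Edmund 1/18; Fiona 1/24; Isaac 1/18; Nora 1/24; Quentin 1/6; Rose 1/24; Samuel 1/6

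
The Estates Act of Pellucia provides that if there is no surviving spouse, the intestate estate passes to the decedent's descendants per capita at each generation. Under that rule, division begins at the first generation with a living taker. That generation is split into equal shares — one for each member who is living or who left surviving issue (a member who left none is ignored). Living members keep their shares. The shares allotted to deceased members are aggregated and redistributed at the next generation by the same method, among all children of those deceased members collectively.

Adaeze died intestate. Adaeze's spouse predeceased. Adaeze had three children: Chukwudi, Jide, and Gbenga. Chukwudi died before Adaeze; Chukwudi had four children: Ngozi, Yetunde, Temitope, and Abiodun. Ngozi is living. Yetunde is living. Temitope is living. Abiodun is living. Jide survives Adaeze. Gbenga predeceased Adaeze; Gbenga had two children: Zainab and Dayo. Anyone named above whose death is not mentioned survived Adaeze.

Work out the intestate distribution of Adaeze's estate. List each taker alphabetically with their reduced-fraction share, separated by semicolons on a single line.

Abiodun 1/9; Dayo 1/9; Jide 1/3; Ngozi 1/9; Temitope 1/9; Yetunde 1/9; Zainab 1/9

There is no surviving spouse, so the entire estate passes to Adaeze's descendants per capita at each generation.
At generation 1 (Chukwudi, Jide, Gbenga) there are 3 shares of (1)/3 = 1/3 each.
Living: Jide — each takes 1/3.
Deceased: Chukwudi and Gbenga. Their combined 2/3 is pooled and carried to generation 2.
At generation 2 (Ngozi, Yetunde, Temitope, Abiodun, Zainab, Dayo) there are 6 shares of (2/3)/6 = 1/9 each.
Living: Ngozi, Yetunde, Temitope, Abiodun, Zainab, and Dayo — each takes 1/9.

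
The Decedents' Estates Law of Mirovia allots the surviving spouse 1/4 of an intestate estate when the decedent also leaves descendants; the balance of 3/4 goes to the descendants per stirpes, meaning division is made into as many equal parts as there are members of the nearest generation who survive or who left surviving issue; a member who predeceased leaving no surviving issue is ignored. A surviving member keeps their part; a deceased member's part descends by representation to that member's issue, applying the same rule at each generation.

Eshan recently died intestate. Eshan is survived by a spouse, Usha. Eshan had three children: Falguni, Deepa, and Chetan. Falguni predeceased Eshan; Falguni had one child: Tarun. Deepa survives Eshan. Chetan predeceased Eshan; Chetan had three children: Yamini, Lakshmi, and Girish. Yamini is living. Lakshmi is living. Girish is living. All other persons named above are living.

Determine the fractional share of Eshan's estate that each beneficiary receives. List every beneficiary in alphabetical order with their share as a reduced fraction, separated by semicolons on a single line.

Deepa 1/4; Girish 1/12; Lakshmi 1/12; Tarun 1/4; Usha 1/4; Yamini 1/12

Usha, as surviving spouse, takes 1/4.
The remaining 3/4 passes to Eshan's descendants per stirpes.
The 3/4 is divided into 3 equal shares of 1/4 among Falguni, Deepa, Chetan.
Falguni predeceased; the 1/4 allotted to Falguni's branch passes to Falguni's issue by representation.
Tarun is the sole taker at this level and receives the full 1/4.
Deepa is living and takes 1/4.
Chetan predeceased; the 1/4 allotted to Chetan's branch passes to Chetan's issue by representation.
The 1/4 is divided into 3 equal shares of 1/12 among Yamini, Lakshmi, Girish.
Yamini is living and takes 1/12.
Lakshmi is living and takes 1/12.
Girish is living and takes 1/12.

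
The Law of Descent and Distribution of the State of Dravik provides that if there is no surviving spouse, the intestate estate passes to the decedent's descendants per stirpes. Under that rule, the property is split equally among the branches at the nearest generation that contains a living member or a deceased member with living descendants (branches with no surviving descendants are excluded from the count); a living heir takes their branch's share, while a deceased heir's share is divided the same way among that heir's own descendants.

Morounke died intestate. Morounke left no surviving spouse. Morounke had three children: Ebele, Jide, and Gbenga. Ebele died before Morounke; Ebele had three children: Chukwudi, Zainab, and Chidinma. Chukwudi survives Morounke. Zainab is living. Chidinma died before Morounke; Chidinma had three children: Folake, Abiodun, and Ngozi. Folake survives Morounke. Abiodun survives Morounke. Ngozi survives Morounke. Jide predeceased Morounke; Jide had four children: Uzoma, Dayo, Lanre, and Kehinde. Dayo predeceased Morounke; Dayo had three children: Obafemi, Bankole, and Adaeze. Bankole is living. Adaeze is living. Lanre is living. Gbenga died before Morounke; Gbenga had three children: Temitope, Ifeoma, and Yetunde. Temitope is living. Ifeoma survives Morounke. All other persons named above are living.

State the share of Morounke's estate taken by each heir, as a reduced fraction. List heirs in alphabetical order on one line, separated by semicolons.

There is no surviving spouse, so the entire estate passes to Morounke's descendants per stirpes.
The estate is divided into 3 equal shares of 1/3 among Ebele, Jide, Gbenga.
Ebele predeceased; the 1/3 allotted to Ebele's branch passes to Ebele's issue by representation.
The 1/3 is divided into 3 equal shares of 1/9 among Chukwudi, Zainab, Chidinma.
Chukwudi is living and takes 1/9.
Zainab is living and takes 1/9.
Chidinma predeceased; the 1/9 allotted to Chidinma's branch passes to Chidinma's issue by representation.
The 1/9 is divided into 3 equal shares of 1/27 among Folake, Abiodun, Ngozi.
Folake is living and takes 1/27.
Abiodun is living and takes 1/27.
Ngozi is living and takes 1/27.
Jide predeceased; the 1/3 allotted to Jide's branch passes to Jide's issue by representation.
The 1/3 is divided into 4 equal shares of 1/12 among Uzoma, Dayo, Lanre, Kehinde.
Uzoma is living and takes 1/12.
Dayo predeceased; the 1/12 allotted to Dayo's branch passes to Dayo's issue by representation.
The 1/12 is divided into 3 equal shares of 1/36 among Obafemi, Bankole, Adaeze.
Obafemi is living and takes 1/36.
Bankole is living and takes 1/36.
Adaeze is living and takes 1/36.
Lanre is living and takes 1/12.
Kehinde is living and takes 1/12.
Gbenga predeceased; the 1/3 allotted to Gbenga's branch passes to Gbenga's issue by representation.
The 1/3 is divided into 3 equal shares of 1/9 among Temitope, Ifeoma, Yetunde.
Temitope is living and takes 1/9.
Ifeoma is living and takes 1/9.
Yetunde is living and takes 1/9.

Abiodun 1/27; Adaeze 1/36; Bankole 1/36; Chukwudi 1/9; Folake 1/27; Ifeoma 1/9; Kehinde 1/12; Lanre 1/12; Ngozi 1/27; Obafemi 1/36; Temitope 1/9; Uzoma 1/12; Yetunde 1/9; Zainab 1/9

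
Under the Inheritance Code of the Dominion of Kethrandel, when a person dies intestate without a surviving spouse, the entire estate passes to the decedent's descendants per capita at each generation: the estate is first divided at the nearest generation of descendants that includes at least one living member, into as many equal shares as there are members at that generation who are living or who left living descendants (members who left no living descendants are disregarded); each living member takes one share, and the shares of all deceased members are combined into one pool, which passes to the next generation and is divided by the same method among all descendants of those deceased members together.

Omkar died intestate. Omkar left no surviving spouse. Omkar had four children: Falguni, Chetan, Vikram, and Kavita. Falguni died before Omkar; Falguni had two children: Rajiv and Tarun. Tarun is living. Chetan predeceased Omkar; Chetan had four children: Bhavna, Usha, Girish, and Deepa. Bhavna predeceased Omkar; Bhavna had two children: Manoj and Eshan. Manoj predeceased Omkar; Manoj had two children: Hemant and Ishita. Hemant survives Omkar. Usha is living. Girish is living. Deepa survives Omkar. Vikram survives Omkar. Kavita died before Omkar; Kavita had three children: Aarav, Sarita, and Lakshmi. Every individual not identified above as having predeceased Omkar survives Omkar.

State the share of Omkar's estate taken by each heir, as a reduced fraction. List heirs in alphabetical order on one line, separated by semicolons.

There is no surviving spouse, so the entire estate passes to Omkar's descendants per capita at each generation.
At generation 1 (Falguni, Chetan, Vikram, Kavita) there are 4 shares of (1)/4 = 1/4 each.
Living: Vikram — each takes 1/4.
Deceased: Falguni, Chetan, and Kavita. Their combined 3/4 is pooled and carried to generation 2.
At generation 2 (Rajiv, Tarun, Bhavna, Usha, Girish, Deepa, Aarav, Sarita, Lakshmi) there are 9 shares of (3/4)/9 = 1/12 each.
Living: Rajiv, Tarun, Usha, Girish, Deepa, Aarav, Sarita, and Lakshmi — each takes 1/12.
Deceased: Bhavna. That 1/12 share is carried to generation 3.
At generation 3 (Manoj, Eshan) there are 2 shares of (1/12)/2 = 1/24 each.
Living: Eshan — each takes 1/24.
Deceased: Manoj. That 1/24 share is carried to generation 4.
At generation 4 (Hemant, Ishita) there are 2 shares of (1/24)/2 = 1/48 each.
Living: Hemant and Ishita — each takes 1/48.

Aarav 1/12; Deepa 1/12; Eshan 1/24; Girish 1/12; Hemant 1/48; Ishita 1/48; Lakshmi 1/12; Rajiv 1/12; Sarita 1/12; Tarun 1/12; Usha 1/12; Vikram 1/4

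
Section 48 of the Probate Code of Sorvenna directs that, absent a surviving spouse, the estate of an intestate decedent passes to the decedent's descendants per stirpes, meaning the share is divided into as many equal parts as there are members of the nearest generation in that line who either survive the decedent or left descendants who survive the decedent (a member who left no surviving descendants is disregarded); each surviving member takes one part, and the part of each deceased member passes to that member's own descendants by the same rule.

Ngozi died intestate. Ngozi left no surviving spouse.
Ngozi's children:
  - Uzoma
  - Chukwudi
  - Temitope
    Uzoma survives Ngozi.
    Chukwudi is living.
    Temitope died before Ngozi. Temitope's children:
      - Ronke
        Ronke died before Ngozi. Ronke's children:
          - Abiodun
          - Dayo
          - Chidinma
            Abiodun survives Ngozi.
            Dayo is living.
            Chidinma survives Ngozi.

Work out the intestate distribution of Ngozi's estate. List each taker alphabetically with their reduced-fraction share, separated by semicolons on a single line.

There is no surviving spouse, so the entire estate passes to Ngozi's descendants per stirpes.
The estate is divided into 3 equal shares of 1/3 among Uzoma, Chukwudi, Temitope.
Uzoma is living and takes 1/3.
Chukwudi is living and takes 1/3.
Temitope predeceased; the 1/3 allotted to Temitope's branch passes to Temitope's issue by representation.
Ronke's line is the sole branch at this level, so the full 1/3 passes to Ronke's issue by representation.
The 1/3 is divided into 3 equal shares of 1/9 among Abiodun, Dayo, Chidinma.
Abiodun is living and takes 1/9.
Dayo is living and takes 1/9.
Chidinma is living and takes 1/9.

Abiodun 1/9; Chidinma 1/9; Chukwudi 1/3; Dayo 1/9; Uzoma 1/3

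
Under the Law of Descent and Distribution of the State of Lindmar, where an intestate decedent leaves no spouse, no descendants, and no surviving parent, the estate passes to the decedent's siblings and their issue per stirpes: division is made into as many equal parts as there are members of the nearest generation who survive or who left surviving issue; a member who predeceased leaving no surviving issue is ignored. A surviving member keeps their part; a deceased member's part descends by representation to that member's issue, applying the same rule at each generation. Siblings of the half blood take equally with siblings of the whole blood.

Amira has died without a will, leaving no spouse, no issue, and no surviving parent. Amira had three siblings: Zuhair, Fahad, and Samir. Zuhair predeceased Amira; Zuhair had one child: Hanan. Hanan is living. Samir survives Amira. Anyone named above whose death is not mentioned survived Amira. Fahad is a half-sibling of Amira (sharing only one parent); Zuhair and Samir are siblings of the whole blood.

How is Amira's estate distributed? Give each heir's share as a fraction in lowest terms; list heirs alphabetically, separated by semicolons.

No spouse, descendants, or parent survives, so the estate passes to Amira's siblings per stirpes.
Half-blood and whole-blood siblings take equally under the stated rule.
The estate is divided into 3 equal shares of 1/3 among Zuhair, Fahad, Samir.
Zuhair predeceased; the 1/3 allotted to Zuhair's branch passes to Zuhair's issue by representation.
Hanan is the sole taker at this level and receives the full 1/3.
Fahad is living and takes 1/3.
Samir is living and takes 1/3.

Fahad 1/3; Hanan 1/3; Samir 1/3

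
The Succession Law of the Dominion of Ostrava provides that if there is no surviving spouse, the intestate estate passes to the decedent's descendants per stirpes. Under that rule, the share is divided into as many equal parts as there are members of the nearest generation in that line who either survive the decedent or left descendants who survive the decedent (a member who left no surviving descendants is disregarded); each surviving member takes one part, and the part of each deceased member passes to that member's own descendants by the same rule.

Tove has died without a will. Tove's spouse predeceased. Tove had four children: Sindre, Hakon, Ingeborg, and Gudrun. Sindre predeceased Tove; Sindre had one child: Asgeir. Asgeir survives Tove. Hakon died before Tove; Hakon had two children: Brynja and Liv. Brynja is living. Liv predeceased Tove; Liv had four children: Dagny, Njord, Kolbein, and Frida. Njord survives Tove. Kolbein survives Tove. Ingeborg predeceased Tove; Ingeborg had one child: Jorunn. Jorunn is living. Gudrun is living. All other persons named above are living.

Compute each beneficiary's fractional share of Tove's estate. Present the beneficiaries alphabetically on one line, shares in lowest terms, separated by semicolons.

There is no surviving spouse, so the entire estate passes to Tove's descendants per stirpes.
The estate is divided into 4 equal shares of 1/4 among Sindre, Hakon, Ingeborg, Gudrun.
Sindre predeceased; the 1/4 allotted to Sindre's branch passes to Sindre's issue by representation.
Asgeir is the sole taker at this level and receives the full 1/4.
Hakon predeceased; the 1/4 allotted to Hakon's branch passes to Hakon's issue by representation.
The 1/4 is divided into 2 equal shares of 1/8 among Brynja, Liv.
Brynja is living and takes 1/8.
Liv predeceased; the 1/8 allotted to Liv's branch passes to Liv's issue by representation.
The 1/8 is divided into 4 equal shares of 1/32 among Dagny, Njord, Kolbein, Frida.
Dagny is living and takes 1/32.
Njord is living and takes 1/32.
Kolbein is living and takes 1/32.
Frida is living and takes 1/32.
Ingeborg predeceased; the 1/4 allotted to Ingeborg's branch passes to Ingeborg's issue by representation.
Jorunn is the sole taker at this level and receives the full 1/4.
Gudrun is living and takes 1/4.

Asgeir 1/4; Brynja 1/8; Dagny 1/32; Frida 1/32; Gudrun 1/4; Jorunn 1/4; Kolbein 1/32; Njord 1/32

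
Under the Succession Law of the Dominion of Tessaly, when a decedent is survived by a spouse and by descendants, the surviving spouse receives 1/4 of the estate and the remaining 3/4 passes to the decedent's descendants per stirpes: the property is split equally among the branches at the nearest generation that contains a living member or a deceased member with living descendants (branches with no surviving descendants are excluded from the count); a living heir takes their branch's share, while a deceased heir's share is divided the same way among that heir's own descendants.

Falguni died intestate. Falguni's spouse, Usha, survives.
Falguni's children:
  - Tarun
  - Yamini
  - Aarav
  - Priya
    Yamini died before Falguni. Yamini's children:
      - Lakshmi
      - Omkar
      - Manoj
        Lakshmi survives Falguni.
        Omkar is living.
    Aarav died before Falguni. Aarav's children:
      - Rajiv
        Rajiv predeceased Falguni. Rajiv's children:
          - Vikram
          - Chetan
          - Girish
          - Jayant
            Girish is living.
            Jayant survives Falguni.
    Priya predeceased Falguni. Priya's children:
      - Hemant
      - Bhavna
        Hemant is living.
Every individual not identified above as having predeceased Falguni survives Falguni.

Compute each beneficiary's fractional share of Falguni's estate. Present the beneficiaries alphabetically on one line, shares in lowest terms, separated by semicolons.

Usha, as surviving spouse, takes 1/4.
The remaining 3/4 passes to Falguni's descendants per stirpes.
The 3/4 is divided into 4 equal shares of 3/16 among Tarun, Yamini, Aarav, Priya.
Tarun is living and takes 3/16.
Yamini predeceased; the 3/16 allotted to Yamini's branch passes to Yamini's issue by representation.
The 3/16 is divided into 3 equal shares of 1/16 among Lakshmi, Omkar, Manoj.
Lakshmi is living and takes 1/16.
Omkar is living and takes 1/16.
Manoj is living and takes 1/16.
Aarav predeceased; the 3/16 allotted to Aarav's branch passes to Aarav's issue by representation.
Rajiv's line is the sole branch at this level, so the full 3/16 passes to Rajiv's issue by representation.
The 3/16 is divided into 4 equal shares of 3/64 among Vikram, Chetan, Girish, Jayant.
Vikram is living and takes 3/64.
Chetan is living and takes 3/64.
Girish is living and takes 3/64.
Jayant is living and takes 3/64.
Priya predeceased; the 3/16 allotted to Priya's branch passes to Priya's issue by representation.
The 3/16 is divided into 2 equal shares of 3/32 among Hemant, Bhavna.
Hemant is living and takes 3/32.
Bhavna is living and takes 3/32.

Bhavna 3/32; Chetan 3/64; Girish 3/64; Hemant 3/32; Jayant 3/64; Lakshmi 1/16; Manoj 1/16; Omkar 1/16; Tarun 3/16; Usha 1/4; Vikram 3/64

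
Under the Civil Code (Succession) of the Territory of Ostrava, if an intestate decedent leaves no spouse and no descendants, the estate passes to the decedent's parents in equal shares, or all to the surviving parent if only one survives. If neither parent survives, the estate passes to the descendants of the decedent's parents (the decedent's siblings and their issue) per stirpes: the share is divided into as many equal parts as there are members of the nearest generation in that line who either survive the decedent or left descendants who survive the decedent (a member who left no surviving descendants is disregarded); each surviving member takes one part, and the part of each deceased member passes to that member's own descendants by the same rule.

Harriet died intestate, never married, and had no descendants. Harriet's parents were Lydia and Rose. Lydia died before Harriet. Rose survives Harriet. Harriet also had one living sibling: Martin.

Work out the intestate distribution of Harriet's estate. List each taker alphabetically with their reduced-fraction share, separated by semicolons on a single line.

Only one parent, Rose, survives, so Rose takes the entire estate. The siblings take nothing because a surviving parent has priority.

Rose 1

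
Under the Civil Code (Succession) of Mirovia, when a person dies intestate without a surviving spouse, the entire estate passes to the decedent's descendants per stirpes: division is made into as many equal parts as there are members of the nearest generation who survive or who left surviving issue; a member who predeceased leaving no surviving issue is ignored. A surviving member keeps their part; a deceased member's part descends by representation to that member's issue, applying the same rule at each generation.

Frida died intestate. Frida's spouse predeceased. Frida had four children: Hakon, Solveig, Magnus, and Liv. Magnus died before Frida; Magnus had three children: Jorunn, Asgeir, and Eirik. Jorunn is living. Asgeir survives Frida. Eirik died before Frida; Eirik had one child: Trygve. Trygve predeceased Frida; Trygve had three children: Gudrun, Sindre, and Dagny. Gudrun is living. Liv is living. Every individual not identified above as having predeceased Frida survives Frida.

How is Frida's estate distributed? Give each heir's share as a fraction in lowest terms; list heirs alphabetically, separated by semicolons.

Asgeir 1/12; Dagny 1/36; Gudrun 1/36; Hakon 1/4; Jorunn 1/12; Liv 1/4; Sindre 1/36; Solveig 1/4

There is no surviving spouse, so the entire estate passes to Frida's descendants per stirpes.
The estate is divided into 4 equal shares of 1/4 among Hakon, Solveig, Magnus, Liv.
Hakon is living and takes 1/4.
Solveig is living and takes 1/4.
Magnus predeceased; the 1/4 allotted to Magnus's branch passes to Magnus's issue by representation.
The 1/4 is divided into 3 equal shares of 1/12 among Jorunn, Asgeir, Eirik.
Jorunn is living and takes 1/12.
Asgeir is living and takes 1/12.
Eirik predeceased; the 1/12 allotted to Eirik's branch passes to Eirik's issue by representation.
Trygve's line is the sole branch at this level, so the full 1/12 passes to Trygve's issue by representation.
The 1/12 is divided into 3 equal shares of 1/36 among Gudrun, Sindre, Dagny.
Gudrun is living and takes 1/36.
Sindre is living and takes 1/36.
Dagny is living and takes 1/36.
Liv is living and takes 1/4.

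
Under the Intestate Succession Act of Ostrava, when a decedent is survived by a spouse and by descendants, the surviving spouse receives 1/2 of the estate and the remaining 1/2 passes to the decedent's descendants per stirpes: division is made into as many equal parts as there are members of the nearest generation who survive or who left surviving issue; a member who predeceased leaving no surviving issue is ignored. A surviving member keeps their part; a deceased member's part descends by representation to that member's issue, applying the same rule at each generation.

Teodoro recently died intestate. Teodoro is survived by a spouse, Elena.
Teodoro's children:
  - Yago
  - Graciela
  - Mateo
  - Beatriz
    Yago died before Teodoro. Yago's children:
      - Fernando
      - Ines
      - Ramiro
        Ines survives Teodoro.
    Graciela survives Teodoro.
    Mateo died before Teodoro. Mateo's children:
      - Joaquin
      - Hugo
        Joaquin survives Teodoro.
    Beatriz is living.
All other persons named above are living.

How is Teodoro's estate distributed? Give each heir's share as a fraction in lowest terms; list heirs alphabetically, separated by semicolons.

Elena, as surviving spouse, takes 1/2.
The remaining 1/2 passes to Teodoro's descendants per stirpes.
The 1/2 is divided into 4 equal shares of 1/8 among Yago, Graciela, Mateo, Beatriz.
Yago predeceased; the 1/8 allotted to Yago's branch passes to Yago's issue by representation.
The 1/8 is divided into 3 equal shares of 1/24 among Fernando, Ines, Ramiro.
Fernando is living and takes 1/24.
Ines is living and takes 1/24.
Ramiro is living and takes 1/24.
Graciela is living and takes 1/8.
Mateo predeceased; the 1/8 allotted to Mateo's branch passes to Mateo's issue by representation.
The 1/8 is divided into 2 equal shares of 1/16 among Joaquin, Hugo.
Joaquin is living and takes 1/16.
Hugo is living and takes 1/16.
Beatriz is living and takes 1/8.

Beatriz 1/8; Elena 1/2; Fernando 1/24; Graciela 1/8; Hugo 1/16; Ines 1/24; Joaquin 1/16; Ramiro 1/24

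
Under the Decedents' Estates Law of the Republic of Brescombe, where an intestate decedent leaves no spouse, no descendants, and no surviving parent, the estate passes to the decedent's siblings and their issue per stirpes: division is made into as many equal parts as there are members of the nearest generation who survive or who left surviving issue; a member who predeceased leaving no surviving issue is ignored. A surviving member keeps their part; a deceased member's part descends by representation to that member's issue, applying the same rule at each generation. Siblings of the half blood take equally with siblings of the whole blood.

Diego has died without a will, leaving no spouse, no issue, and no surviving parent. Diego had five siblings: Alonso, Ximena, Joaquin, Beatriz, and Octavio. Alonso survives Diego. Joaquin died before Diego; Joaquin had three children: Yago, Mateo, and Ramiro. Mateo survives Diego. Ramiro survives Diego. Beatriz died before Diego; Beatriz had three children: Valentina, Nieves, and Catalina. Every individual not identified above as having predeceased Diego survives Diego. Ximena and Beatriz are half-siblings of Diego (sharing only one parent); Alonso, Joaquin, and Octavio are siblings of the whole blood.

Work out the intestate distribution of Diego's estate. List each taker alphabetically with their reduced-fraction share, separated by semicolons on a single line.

Alonso 1/5; Catalina 1/15; Mateo 1/15; Nieves 1/15; Octavio 1/5; Ramiro 1/15; Valentina 1/15; Ximena 1/5; Yago 1/15

No spouse, descendants, or parent survives, so the estate passes to Diego's siblings per stirpes.
Half-blood and whole-blood siblings take equally under the stated rule.
The estate is divided into 5 equal shares of 1/5 among Alonso, Ximena, Joaquin, Beatriz, Octavio.
Alonso is living and takes 1/5.
Ximena is living and takes 1/5.
Joaquin predeceased; the 1/5 allotted to Joaquin's branch passes to Joaquin's issue by representation.
The 1/5 is divided into 3 equal shares of 1/15 among Yago, Mateo, Ramiro.
Yago is living and takes 1/15.
Mateo is living and takes 1/15.
Ramiro is living and takes 1/15.
Beatriz predeceased; the 1/5 allotted to Beatriz's branch passes to Beatriz's issue by representation.
The 1/5 is divided into 3 equal shares of 1/15 among Valentina, Nieves, Catalina.
Valentina is living and takes 1/15.
Nieves is living and takes 1/15.
Catalina is living and takes 1/15.
Octavio is living and takes 1/5.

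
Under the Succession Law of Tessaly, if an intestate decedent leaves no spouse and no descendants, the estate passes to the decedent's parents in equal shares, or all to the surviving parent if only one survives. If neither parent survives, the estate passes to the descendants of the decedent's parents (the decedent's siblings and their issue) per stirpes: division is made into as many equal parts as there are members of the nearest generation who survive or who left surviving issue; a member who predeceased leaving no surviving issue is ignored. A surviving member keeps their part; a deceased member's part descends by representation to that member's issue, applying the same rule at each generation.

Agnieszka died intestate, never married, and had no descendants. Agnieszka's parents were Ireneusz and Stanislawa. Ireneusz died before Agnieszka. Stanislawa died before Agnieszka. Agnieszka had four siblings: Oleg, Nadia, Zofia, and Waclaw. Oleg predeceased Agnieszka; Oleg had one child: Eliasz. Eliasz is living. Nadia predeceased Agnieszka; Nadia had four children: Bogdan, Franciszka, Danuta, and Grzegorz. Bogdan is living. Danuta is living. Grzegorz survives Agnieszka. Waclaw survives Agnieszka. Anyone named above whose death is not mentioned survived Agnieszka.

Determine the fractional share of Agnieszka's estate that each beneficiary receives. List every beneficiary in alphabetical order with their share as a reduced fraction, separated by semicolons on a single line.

Neither parent survives and there are no descendants, so the estate passes to Agnieszka's siblings and their issue per stirpes.
The estate is divided into 4 equal shares of 1/4 among Oleg, Nadia, Zofia, Waclaw.
Oleg predeceased; the 1/4 allotted to Oleg's branch passes to Oleg's issue by representation.
Eliasz is the sole taker at this level and receives the full 1/4.
Nadia predeceased; the 1/4 allotted to Nadia's branch passes to Nadia's issue by representation.
The 1/4 is divided into 4 equal shares of 1/16 among Bogdan, Franciszka, Danuta, Grzegorz.
Bogdan is living and takes 1/16.
Franciszka is living and takes 1/16.
Danuta is living and takes 1/16.
Grzegorz is living and takes 1/16.
Zofia is living and takes 1/4.
Waclaw is living and takes 1/4.

Bogdan 1/16; Danuta 1/16; Eliasz 1/4; Franciszka 1/16; Grzegorz 1/16; Waclaw 1/4; Zofia 1/4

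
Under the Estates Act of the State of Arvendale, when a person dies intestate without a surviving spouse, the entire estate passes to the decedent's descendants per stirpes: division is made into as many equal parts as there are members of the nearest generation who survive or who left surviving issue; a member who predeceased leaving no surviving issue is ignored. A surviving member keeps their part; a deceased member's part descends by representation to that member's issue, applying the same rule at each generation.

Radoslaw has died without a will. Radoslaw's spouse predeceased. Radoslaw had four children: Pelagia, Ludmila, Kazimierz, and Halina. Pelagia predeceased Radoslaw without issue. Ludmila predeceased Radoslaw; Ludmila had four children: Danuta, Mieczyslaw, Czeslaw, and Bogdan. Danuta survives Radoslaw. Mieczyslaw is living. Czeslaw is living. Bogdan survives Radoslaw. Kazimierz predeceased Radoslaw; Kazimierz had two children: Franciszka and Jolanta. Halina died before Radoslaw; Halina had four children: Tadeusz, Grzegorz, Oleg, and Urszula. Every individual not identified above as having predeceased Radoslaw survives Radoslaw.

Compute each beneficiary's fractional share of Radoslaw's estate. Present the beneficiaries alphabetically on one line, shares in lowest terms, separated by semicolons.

Bogdan 1/12; Czeslaw 1/12; Danuta 1/12; Franciszka 1/6; Grzegorz 1/12; Jolanta 1/6; Mieczyslaw 1/12; Oleg 1/12; Tadeusz 1/12; Urszula 1/12

There is no surviving spouse, so the entire estate passes to Radoslaw's descendants per stirpes.
Pelagia left no surviving issue, so that branch lapses and is disregarded.
The estate is divided into 3 equal shares of 1/3 among Ludmila, Kazimierz, Halina.
Ludmila predeceased; the 1/3 allotted to Ludmila's branch passes to Ludmila's issue by representation.
The 1/3 is divided into 4 equal shares of 1/12 among Danuta, Mieczyslaw, Czeslaw, Bogdan.
Danuta is living and takes 1/12.
Mieczyslaw is living and takes 1/12.
Czeslaw is living and takes 1/12.
Bogdan is living and takes 1/12.
Kazimierz predeceased; the 1/3 allotted to Kazimierz's branch passes to Kazimierz's issue by representation.
The 1/3 is divided into 2 equal shares of 1/6 among Franciszka, Jolanta.
Franciszka is living and takes 1/6.
Jolanta is living and takes 1/6.
Halina predeceased; the 1/3 allotted to Halina's branch passes to Halina's issue by representation.
The 1/3 is divided into 4 equal shares of 1/12 among Tadeusz, Grzegorz, Oleg, Urszula.
Tadeusz is living and takes 1/12.
Grzegorz is living and takes 1/12.
Oleg is living and takes 1/12.
Urszula is living and takes 1/12.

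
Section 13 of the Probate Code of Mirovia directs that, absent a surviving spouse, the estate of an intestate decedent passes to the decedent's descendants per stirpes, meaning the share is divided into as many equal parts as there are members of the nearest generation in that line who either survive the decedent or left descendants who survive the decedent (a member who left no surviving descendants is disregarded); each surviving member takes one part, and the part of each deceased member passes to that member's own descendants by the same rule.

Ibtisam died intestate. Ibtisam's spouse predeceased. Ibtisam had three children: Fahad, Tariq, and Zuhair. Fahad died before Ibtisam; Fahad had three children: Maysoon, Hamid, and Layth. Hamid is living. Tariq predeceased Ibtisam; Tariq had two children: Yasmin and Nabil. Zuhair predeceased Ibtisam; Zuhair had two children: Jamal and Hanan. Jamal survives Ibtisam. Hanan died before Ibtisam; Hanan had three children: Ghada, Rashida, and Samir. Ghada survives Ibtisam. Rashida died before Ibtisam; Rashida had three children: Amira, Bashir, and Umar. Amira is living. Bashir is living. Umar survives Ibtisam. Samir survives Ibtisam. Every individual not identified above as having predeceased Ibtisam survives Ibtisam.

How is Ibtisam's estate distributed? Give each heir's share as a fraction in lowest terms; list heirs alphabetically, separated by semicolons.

There is no surviving spouse, so the entire estate passes to Ibtisam's descendants per stirpes.
The estate is divided into 3 equal shares of 1/3 among Fahad, Tariq, Zuhair.
Fahad predeceased; the 1/3 allotted to Fahad's branch passes to Fahad's issue by representation.
The 1/3 is divided into 3 equal shares of 1/9 among Maysoon, Hamid, Layth.
Maysoon is living and takes 1/9.
Hamid is living and takes 1/9.
Layth is living and takes 1/9.
Tariq predeceased; the 1/3 allotted to Tariq's branch passes to Tariq's issue by representation.
The 1/3 is divided into 2 equal shares of 1/6 among Yasmin, Nabil.
Yasmin is living and takes 1/6.
Nabil is living and takes 1/6.
Zuhair predeceased; the 1/3 allotted to Zuhair's branch passes to Zuhair's issue by representation.
The 1/3 is divided into 2 equal shares of 1/6 among Jamal, Hanan.
Jamal is living and takes 1/6.
Hanan predeceased; the 1/6 allotted to Hanan's branch passes to Hanan's issue by representation.
The 1/6 is divided into 3 equal shares of 1/18 among Ghada, Rashida, Samir.
Ghada is living and takes 1/18.
Rashida predeceased; the 1/18 allotted to Rashida's branch passes to Rashida's issue by representation.
The 1/18 is divided into 3 equal shares of 1/54 among Amira, Bashir, Umar.
Amira is living and takes 1/54.
Bashir is living and takes 1/54.
Umar is living and takes 1/54.
Samir is living and takes 1/18.

Amira 1/54; Bashir 1/54; Ghada 1/18; Hamid 1/9; Jamal 1/6; Layth 1/9; Maysoon 1/9; Nabil 1/6; Samir 1/18; Umar 1/54; Yasmin 1/6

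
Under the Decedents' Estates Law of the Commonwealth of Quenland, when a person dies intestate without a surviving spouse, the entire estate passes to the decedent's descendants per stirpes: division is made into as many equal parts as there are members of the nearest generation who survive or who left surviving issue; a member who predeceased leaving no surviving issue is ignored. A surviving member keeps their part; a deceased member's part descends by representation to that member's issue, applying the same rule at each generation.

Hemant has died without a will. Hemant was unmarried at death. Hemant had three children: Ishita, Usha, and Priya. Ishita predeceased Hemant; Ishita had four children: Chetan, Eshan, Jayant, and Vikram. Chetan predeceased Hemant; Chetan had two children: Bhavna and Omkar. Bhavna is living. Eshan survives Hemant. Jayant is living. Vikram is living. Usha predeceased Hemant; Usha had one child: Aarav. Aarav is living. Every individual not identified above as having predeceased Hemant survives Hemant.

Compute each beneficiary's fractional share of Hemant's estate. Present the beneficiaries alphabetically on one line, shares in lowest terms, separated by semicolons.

Aarav 1/3; Bhavna 1/24; Eshan 1/12; Jayant 1/12; Omkar 1/24; Priya 1/3; Vikram 1/12

There is no surviving spouse, so the entire estate passes to Hemant's descendants per stirpes.
The estate is divided into 3 equal shares of 1/3 among Ishita, Usha, Priya.
Ishita predeceased; the 1/3 allotted to Ishita's branch passes to Ishita's issue by representation.
The 1/3 is divided into 4 equal shares of 1/12 among Chetan, Eshan, Jayant, Vikram.
Chetan predeceased; the 1/12 allotted to Chetan's branch passes to Chetan's issue by representation.
The 1/12 is divided into 2 equal shares of 1/24 among Bhavna, Omkar.
Bhavna is living and takes 1/24.
Omkar is living and takes 1/24.
Eshan is living and takes 1/12.
Jayant is living and takes 1/12.
Vikram is living and takes 1/12.
Usha predeceased; the 1/3 allotted to Usha's branch passes to Usha's issue by representation.
Aarav is the sole taker at this level and receives the full 1/3.
Priya is living and takes 1/3.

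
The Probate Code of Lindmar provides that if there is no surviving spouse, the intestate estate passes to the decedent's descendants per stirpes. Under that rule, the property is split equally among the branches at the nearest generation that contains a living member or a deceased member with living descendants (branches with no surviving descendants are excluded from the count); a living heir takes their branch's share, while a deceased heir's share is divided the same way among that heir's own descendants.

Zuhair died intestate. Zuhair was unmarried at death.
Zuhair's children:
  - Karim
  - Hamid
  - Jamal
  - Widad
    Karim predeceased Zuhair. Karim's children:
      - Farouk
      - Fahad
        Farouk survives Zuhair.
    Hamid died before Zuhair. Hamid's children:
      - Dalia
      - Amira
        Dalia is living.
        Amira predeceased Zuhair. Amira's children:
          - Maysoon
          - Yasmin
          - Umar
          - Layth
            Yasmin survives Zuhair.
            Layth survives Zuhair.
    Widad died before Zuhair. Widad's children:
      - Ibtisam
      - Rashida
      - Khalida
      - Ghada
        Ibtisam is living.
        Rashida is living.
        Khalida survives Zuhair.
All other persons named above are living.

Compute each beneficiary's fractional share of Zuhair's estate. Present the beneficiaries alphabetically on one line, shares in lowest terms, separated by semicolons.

There is no surviving spouse, so the entire estate passes to Zuhair's descendants per stirpes.
The estate is divided into 4 equal shares of 1/4 among Karim, Hamid, Jamal, Widad.
Karim predeceased; the 1/4 allotted to Karim's branch passes to Karim's issue by representation.
The 1/4 is divided into 2 equal shares of 1/8 among Farouk, Fahad.
Farouk is living and takes 1/8.
Fahad is living and takes 1/8.
Hamid predeceased; the 1/4 allotted to Hamid's branch passes to Hamid's issue by representation.
The 1/4 is divided into 2 equal shares of 1/8 among Dalia, Amira.
Dalia is living and takes 1/8.
Amira predeceased; the 1/8 allotted to Amira's branch passes to Amira's issue by representation.
The 1/8 is divided into 4 equal shares of 1/32 among Maysoon, Yasmin, Umar, Layth.
Maysoon is living and takes 1/32.
Yasmin is living and takes 1/32.
Umar is living and takes 1/32.
Layth is living and takes 1/32.
Jamal is living and takes 1/4.
Widad predeceased; the 1/4 allotted to Widad's branch passes to Widad's issue by representation.
The 1/4 is divided into 4 equal shares of 1/16 among Ibtisam, Rashida, Khalida, Ghada.
Ibtisam is living and takes 1/16.
Rashida is living and takes 1/16.
Khalida is living and takes 1/16.
Ghada is living and takes 1/16.

Dalia 1/8; Fahad 1/8; Farouk 1/8; Ghada 1/16; Ibtisam 1/16; Jamal 1/4; Khalida 1/16; Layth 1/32; Maysoon 1/32; Rashida 1/16; Umar 1/32; Yasmin 1/32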